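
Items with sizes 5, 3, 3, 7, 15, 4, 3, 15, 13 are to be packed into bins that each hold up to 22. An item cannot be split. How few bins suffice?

4

Total = 15 + 15 + 13 + 7 + 5 + 4 + 3 + 3 + 3 = 68.
Lower bound: ⌈68/22⌉ = 4 bins.
A packing using 4 bins:
  bin 1: 15 + 7 = 22
  bin 2: 15 + 5 = 20
  bin 3: 13 + 4 + 3 = 20
  bin 4: 3 + 3 = 6
This matches the lower bound, so 4 is optimal.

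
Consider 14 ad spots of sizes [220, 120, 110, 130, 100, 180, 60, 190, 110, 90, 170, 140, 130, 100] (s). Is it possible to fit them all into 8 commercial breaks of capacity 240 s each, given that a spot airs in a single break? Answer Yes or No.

No

Total = 1850 s; ⌈1850/240⌉ = 8.
The bound of 8 does not rule out 8, but exhaustive search shows no assignment into 8 commercial breaks of capacity 240 s exists — the minimum is 9.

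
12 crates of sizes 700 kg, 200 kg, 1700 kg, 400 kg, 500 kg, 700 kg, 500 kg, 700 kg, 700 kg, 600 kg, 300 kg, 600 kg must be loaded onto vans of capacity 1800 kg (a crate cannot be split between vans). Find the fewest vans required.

Total = 1700 + 700 + 700 + 700 + 700 + 600 + 600 + 500 + 500 + 400 + 300 + 200 = 7600 kg.
Lower bound: ⌈7600/1800⌉ = 5 vans.
A packing using 5 vans:
  van 1: 1700 = 1700
  van 2: 700 + 700 + 400 = 1800
  van 3: 700 + 700 + 300 = 1700
  van 4: 600 + 600 + 500 = 1700
  van 5: 500 + 200 = 700
This matches the lower bound, so 5 is optimal.

5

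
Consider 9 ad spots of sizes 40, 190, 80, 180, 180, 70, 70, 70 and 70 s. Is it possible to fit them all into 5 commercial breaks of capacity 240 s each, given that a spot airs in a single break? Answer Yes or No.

Yes

A valid assignment using 5 commercial breaks:
  break 1: 190 + 40 = 230
  break 2: 180 = 180
  break 3: 180 = 180
  break 4: 80 + 70 + 70 = 220
  break 5: 70 + 70 = 140
Every load is within 240 s, so 5 commercial breaks suffice.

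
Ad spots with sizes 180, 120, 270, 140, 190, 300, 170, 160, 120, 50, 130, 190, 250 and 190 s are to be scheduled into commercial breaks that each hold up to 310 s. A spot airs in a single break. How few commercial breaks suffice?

Total = 300 + 270 + 250 + 190 + 190 + 190 + 180 + 170 + 160 + 140 + 130 + 120 + 120 + 50 = 2460 s.
Lower bound: ⌈2460/310⌉ = 8 commercial breaks.
Also, 9 ad spots each exceed 155 s, and no two of those can share a break, so at least 9 commercial breaks are needed.
A packing using 9 commercial breaks:
  break 1: 300 = 300
  break 2: 270 = 270
  break 3: 250 + 50 = 300
  break 4: 190 + 120 = 310
  break 5: 190 + 120 = 310
  break 6: 190 = 190
  break 7: 180 + 130 = 310
  break 8: 170 + 140 = 310
  break 9: 160 = 160
This matches the lower bound, so 9 is optimal.

9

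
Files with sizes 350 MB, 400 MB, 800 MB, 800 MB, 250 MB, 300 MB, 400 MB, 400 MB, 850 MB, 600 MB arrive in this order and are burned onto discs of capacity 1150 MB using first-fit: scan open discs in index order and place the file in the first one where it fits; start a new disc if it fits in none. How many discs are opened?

  350 → disc 1 (new)  [load 350/1150]
  400 → disc 1  [load 750/1150]
  800 → disc 2 (new)  [load 800/1150]
  800 → disc 3 (new)  [load 800/1150]
  250 → disc 1  [load 1000/1150]
  300 → disc 2  [load 1100/1150]
  400 → disc 4 (new)  [load 400/1150]
  400 → disc 4  [load 800/1150]
  850 → disc 5 (new)  [load 850/1150]
  600 → disc 6 (new)  [load 600/1150]
6 discs opened.

6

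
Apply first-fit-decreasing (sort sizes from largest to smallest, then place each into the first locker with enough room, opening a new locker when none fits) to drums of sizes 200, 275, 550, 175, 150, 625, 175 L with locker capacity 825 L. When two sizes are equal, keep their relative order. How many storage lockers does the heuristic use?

Sorted descending: 625, 550, 275, 200, 175, 175, 150.
  625 → locker 1 (new)  [load 625/825]
  550 → locker 2 (new)  [load 550/825]
  275 → locker 2  [load 825/825]
  200 → locker 1  [load 825/825]
  175 → locker 3 (new)  [load 175/825]
  175 → locker 3  [load 350/825]
  150 → locker 3  [load 500/825]
3 storage lockers opened.

3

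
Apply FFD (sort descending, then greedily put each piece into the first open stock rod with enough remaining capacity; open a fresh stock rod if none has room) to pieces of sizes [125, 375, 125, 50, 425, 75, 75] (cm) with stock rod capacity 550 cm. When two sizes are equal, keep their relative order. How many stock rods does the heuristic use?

3

Sorted descending: 425, 375, 125, 125, 75, 75, 50.
  425 → stock rod 1 (new)  [load 425/550]
  375 → stock rod 2 (new)  [load 375/550]
  125 → stock rod 1  [load 550/550]
  125 → stock rod 2  [load 500/550]
  75 → stock rod 3 (new)  [load 75/550]
  75 → stock rod 3  [load 150/550]
  50 → stock rod 2  [load 550/550]
3 stock rods opened.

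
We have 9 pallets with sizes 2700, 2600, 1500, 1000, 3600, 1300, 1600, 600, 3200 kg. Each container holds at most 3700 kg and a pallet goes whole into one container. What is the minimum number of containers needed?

6

Total = 3600 + 3200 + 2700 + 2600 + 1600 + 1500 + 1300 + 1000 + 600 = 18100 kg.
Lower bound: ⌈18100/3700⌉ = 5 containers.
A packing using 6 containers:
  container 1: 3600 = 3600
  container 2: 3200 = 3200
  container 3: 2700 + 1000 = 3700
  container 4: 2600 + 600 = 3200
  container 5: 1600 + 1500 = 3100
  container 6: 1300 = 1300
No arrangement into 5 containers stays within capacity, so 6 is optimal.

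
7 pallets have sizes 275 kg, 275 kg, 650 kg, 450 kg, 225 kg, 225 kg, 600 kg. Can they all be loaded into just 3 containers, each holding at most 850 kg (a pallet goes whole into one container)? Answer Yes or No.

No

Total = 2700 kg; ⌈2700/850⌉ = 4.
At least 4 containers are required, but only 3 are allowed.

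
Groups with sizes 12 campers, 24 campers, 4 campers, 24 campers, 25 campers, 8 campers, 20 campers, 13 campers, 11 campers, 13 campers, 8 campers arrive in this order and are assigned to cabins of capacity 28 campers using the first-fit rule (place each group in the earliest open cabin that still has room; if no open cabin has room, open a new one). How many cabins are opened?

  12 → cabin 1 (new)  [load 12/28]
  24 → cabin 2 (new)  [load 24/28]
  4 → cabin 1  [load 16/28]
  24 → cabin 3 (new)  [load 24/28]
  25 → cabin 4 (new)  [load 25/28]
  8 → cabin 1  [load 24/28]
  20 → cabin 5 (new)  [load 20/28]
  13 → cabin 6 (new)  [load 13/28]
  11 → cabin 6  [load 24/28]
  13 → cabin 7 (new)  [load 13/28]
  8 → cabin 5  [load 28/28]
7 cabins opened.

7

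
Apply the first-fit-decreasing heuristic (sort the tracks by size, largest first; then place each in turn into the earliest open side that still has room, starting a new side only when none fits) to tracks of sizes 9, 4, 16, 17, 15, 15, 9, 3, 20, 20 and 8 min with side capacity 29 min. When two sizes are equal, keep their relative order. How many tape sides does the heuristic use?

6

Sorted descending: 20, 20, 17, 16, 15, 15, 9, 9, 8, 4, 3.
  20 → side 1 (new)  [load 20/29]
  20 → side 2 (new)  [load 20/29]
  17 → side 3 (new)  [load 17/29]
  16 → side 4 (new)  [load 16/29]
  15 → side 5 (new)  [load 15/29]
  15 → side 6 (new)  [load 15/29]
  9 → side 1  [load 29/29]
  9 → side 2  [load 29/29]
  8 → side 3  [load 25/29]
  4 → side 3  [load 29/29]
  3 → side 4  [load 19/29]
6 tape sides opened.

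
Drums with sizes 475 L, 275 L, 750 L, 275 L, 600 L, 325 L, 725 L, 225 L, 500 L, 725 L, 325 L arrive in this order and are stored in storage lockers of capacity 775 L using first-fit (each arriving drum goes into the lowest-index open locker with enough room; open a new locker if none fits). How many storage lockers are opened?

  475 → locker 1 (new)  [load 475/775]
  275 → locker 1  [load 750/775]
  750 → locker 2 (new)  [load 750/775]
  275 → locker 3 (new)  [load 275/775]
  600 → locker 4 (new)  [load 600/775]
  325 → locker 3  [load 600/775]
  725 → locker 5 (new)  [load 725/775]
  225 → locker 6 (new)  [load 225/775]
  500 → locker 6  [load 725/775]
  725 → locker 7 (new)  [load 725/775]
  325 → locker 8 (new)  [load 325/775]
8 storage lockers opened.

8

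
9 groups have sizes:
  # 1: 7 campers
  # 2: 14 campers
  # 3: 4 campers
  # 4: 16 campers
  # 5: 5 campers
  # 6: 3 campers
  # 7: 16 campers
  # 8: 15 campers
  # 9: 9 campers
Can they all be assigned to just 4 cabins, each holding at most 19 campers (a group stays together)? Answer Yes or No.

No

Total = 89 campers; ⌈89/19⌉ = 5.
At least 5 cabins are required, but only 4 are allowed.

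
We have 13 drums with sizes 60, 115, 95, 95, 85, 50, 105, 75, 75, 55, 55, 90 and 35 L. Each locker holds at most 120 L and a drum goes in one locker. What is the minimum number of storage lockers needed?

10

Total = 115 + 105 + 95 + 95 + 90 + 85 + 75 + 75 + 60 + 55 + 55 + 50 + 35 = 990 L.
Lower bound: ⌈990/120⌉ = 9 storage lockers.
A packing using 10 storage lockers:
  locker 1: 115 = 115
  locker 2: 105 = 105
  locker 3: 95 = 95
  locker 4: 95 = 95
  locker 5: 90 = 90
  locker 6: 85 + 35 = 120
  locker 7: 75 = 75
  locker 8: 75 = 75
  locker 9: 60 + 55 = 115
  locker 10: 55 + 50 = 105
No arrangement into 9 storage lockers stays within capacity, so 10 is optimal.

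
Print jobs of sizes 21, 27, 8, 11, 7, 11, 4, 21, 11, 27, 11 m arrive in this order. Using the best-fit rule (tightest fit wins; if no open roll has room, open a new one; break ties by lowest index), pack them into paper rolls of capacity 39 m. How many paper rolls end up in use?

5

  21 → roll 1 (new)  [load 21/39]
  27 → roll 2 (new)  [load 27/39]
  8 → roll 2  [load 35/39]
  11 → roll 1  [load 32/39]
  7 → roll 1  [load 39/39]
  11 → roll 3 (new)  [load 11/39]
  4 → roll 2  [load 39/39]
  21 → roll 3  [load 32/39]
  11 → roll 4 (new)  [load 11/39]
  27 → roll 4  [load 38/39]
  11 → roll 5 (new)  [load 11/39]
5 paper rolls opened.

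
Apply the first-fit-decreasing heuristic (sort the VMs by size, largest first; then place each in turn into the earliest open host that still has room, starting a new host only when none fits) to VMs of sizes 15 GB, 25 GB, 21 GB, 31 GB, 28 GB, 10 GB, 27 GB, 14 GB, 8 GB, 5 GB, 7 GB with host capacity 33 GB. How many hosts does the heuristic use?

Sorted descending: 31, 28, 27, 25, 21, 15, 14, 10, 8, 7, 5.
  31 → host 1 (new)  [load 31/33]
  28 → host 2 (new)  [load 28/33]
  27 → host 3 (new)  [load 27/33]
  25 → host 4 (new)  [load 25/33]
  21 → host 5 (new)  [load 21/33]
  15 → host 6 (new)  [load 15/33]
  14 → host 6  [load 29/33]
  10 → host 5  [load 31/33]
  8 → host 4  [load 33/33]
  7 → host 7 (new)  [load 7/33]
  5 → host 2  [load 33/33]
7 hosts opened.

7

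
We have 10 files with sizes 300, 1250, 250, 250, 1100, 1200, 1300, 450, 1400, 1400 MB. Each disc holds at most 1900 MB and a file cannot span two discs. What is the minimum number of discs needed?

Total = 1400 + 1400 + 1300 + 1250 + 1200 + 1100 + 450 + 300 + 250 + 250 = 8900 MB.
Lower bound: ⌈8900/1900⌉ = 5 discs.
Also, 6 files each exceed 950 MB, and no two of those can share a disc, so at least 6 discs are needed.
A packing using 6 discs:
  disc 1: 1400 + 450 = 1850
  disc 2: 1400 + 300 = 1700
  disc 3: 1300 + 250 + 250 = 1800
  disc 4: 1250 = 1250
  disc 5: 1200 = 1200
  disc 6: 1100 = 1100
This matches the lower bound, so 6 is optimal.

6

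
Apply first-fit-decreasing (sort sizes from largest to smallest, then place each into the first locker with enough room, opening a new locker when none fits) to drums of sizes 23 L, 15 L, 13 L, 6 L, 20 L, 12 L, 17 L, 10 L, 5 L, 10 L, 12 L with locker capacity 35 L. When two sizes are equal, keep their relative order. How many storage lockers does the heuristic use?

Sorted descending: 23, 20, 17, 15, 13, 12, 12, 10, 10, 6, 5.
  23 → locker 1 (new)  [load 23/35]
  20 → locker 2 (new)  [load 20/35]
  17 → locker 3 (new)  [load 17/35]
  15 → locker 2  [load 35/35]
  13 → locker 3  [load 30/35]
  12 → locker 1  [load 35/35]
  12 → locker 4 (new)  [load 12/35]
  10 → locker 4  [load 22/35]
  10 → locker 4  [load 32/35]
  6 → locker 5 (new)  [load 6/35]
  5 → locker 3  [load 35/35]
5 storage lockers opened.

5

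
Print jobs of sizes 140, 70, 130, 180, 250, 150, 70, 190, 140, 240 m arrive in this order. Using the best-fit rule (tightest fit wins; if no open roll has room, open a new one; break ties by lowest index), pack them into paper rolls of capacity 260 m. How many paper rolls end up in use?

  140 → roll 1 (new)  [load 140/260]
  70 → roll 1  [load 210/260]
  130 → roll 2 (new)  [load 130/260]
  180 → roll 3 (new)  [load 180/260]
  250 → roll 4 (new)  [load 250/260]
  150 → roll 5 (new)  [load 150/260]
  70 → roll 3  [load 250/260]
  190 → roll 6 (new)  [load 190/260]
  140 → roll 7 (new)  [load 140/260]
  240 → roll 8 (new)  [load 240/260]
8 paper rolls opened.

8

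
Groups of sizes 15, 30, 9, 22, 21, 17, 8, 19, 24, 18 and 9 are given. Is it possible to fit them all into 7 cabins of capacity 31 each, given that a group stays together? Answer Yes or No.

No

Total = 192; ⌈192/31⌉ = 7.
The bound of 7 does not rule out 7, but exhaustive search shows no assignment into 7 cabins of capacity 31 exists — the minimum is 8.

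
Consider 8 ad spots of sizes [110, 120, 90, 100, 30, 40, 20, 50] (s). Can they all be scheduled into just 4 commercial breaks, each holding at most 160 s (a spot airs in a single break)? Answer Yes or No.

A valid assignment using 4 commercial breaks:
  break 1: 120 + 40 = 160
  break 2: 110 + 50 = 160
  break 3: 100 + 30 + 20 = 150
  break 4: 90 = 90
Every load is within 160 s, so 4 commercial breaks suffice.

Yes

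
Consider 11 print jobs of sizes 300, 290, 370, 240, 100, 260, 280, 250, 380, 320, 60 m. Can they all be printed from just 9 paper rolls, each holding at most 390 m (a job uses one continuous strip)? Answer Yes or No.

A valid assignment using 9 paper rolls:
  roll 1: 380 = 380
  roll 2: 370 = 370
  roll 3: 320 + 60 = 380
  roll 4: 300 = 300
  roll 5: 290 + 100 = 390
  roll 6: 280 = 280
  roll 7: 260 = 260
  roll 8: 250 = 250
  roll 9: 240 = 240
Every load is within 390 m, so 9 paper rolls suffice.

Yes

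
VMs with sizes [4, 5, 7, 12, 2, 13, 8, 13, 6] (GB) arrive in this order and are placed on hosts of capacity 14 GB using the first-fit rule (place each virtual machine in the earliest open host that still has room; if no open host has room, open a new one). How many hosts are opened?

6

  4 → host 1 (new)  [load 4/14]
  5 → host 1  [load 9/14]
  7 → host 2 (new)  [load 7/14]
  12 → host 3 (new)  [load 12/14]
  2 → host 1  [load 11/14]
  13 → host 4 (new)  [load 13/14]
  8 → host 5 (new)  [load 8/14]
  13 → host 6 (new)  [load 13/14]
  6 → host 2  [load 13/14]
6 hosts opened.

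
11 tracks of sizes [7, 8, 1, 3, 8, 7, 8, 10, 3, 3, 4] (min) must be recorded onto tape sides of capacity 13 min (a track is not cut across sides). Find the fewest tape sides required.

6

Total = 10 + 8 + 8 + 8 + 7 + 7 + 4 + 3 + 3 + 3 + 1 = 62 min.
Lower bound: ⌈62/13⌉ = 5 tape sides.
Also, 6 tracks each exceed 13/2 min, and no two of those can share a side, so at least 6 tape sides are needed.
A packing using 6 tape sides:
  side 1: 10 + 3 = 13
  side 2: 8 + 4 + 1 = 13
  side 3: 8 + 3 = 11
  side 4: 8 + 3 = 11
  side 5: 7 = 7
  side 6: 7 = 7
This matches the lower bound, so 6 is optimal.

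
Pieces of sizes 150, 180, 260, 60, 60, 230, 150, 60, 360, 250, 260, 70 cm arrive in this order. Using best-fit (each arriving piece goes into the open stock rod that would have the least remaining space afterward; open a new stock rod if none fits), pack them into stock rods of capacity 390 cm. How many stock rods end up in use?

6

  150 → stock rod 1 (new)  [load 150/390]
  180 → stock rod 1  [load 330/390]
  260 → stock rod 2 (new)  [load 260/390]
  60 → stock rod 1  [load 390/390]
  60 → stock rod 2  [load 320/390]
  230 → stock rod 3 (new)  [load 230/390]
  150 → stock rod 3  [load 380/390]
  60 → stock rod 2  [load 380/390]
  360 → stock rod 4 (new)  [load 360/390]
  250 → stock rod 5 (new)  [load 250/390]
  260 → stock rod 6 (new)  [load 260/390]
  70 → stock rod 6  [load 330/390]
6 stock rods opened.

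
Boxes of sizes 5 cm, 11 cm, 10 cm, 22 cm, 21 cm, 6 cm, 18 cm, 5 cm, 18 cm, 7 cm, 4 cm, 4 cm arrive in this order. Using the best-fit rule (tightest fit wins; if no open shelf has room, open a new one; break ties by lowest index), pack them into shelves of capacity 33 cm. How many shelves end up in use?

  5 → shelf 1 (new)  [load 5/33]
  11 → shelf 1  [load 16/33]
  10 → shelf 1  [load 26/33]
  22 → shelf 2 (new)  [load 22/33]
  21 → shelf 3 (new)  [load 21/33]
  6 → shelf 1  [load 32/33]
  18 → shelf 4 (new)  [load 18/33]
  5 → shelf 2  [load 27/33]
  18 → shelf 5 (new)  [load 18/33]
  7 → shelf 3  [load 28/33]
  4 → shelf 3  [load 32/33]
  4 → shelf 2  [load 31/33]
5 shelves opened.

5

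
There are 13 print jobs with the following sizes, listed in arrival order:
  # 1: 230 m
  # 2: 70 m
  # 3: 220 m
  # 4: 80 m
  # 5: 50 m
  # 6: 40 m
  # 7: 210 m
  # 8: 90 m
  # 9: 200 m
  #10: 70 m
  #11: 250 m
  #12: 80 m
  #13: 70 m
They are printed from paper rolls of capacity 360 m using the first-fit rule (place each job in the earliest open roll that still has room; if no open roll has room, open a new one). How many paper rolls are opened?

  230 → roll 1 (new)  [load 230/360]
  70 → roll 1  [load 300/360]
  220 → roll 2 (new)  [load 220/360]
  80 → roll 2  [load 300/360]
  50 → roll 1  [load 350/360]
  40 → roll 2  [load 340/360]
  210 → roll 3 (new)  [load 210/360]
  90 → roll 3  [load 300/360]
  200 → roll 4 (new)  [load 200/360]
  70 → roll 4  [load 270/360]
  250 → roll 5 (new)  [load 250/360]
  80 → roll 4  [load 350/360]
  70 → roll 5  [load 320/360]
5 paper rolls opened.

5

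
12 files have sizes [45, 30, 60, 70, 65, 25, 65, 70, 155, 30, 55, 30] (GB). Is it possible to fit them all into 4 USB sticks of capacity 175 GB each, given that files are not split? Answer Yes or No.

No

Total = 700 GB; ⌈700/175⌉ = 4.
The bound of 4 does not rule out 4, but exhaustive search shows no assignment into 4 USB sticks of capacity 175 GB exists — the minimum is 5.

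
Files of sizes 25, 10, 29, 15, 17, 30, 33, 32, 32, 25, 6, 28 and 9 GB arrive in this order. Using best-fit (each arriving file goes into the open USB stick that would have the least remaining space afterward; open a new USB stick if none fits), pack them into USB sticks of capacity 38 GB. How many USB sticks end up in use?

  25 → USB stick 1 (new)  [load 25/38]
  10 → USB stick 1  [load 35/38]
  29 → USB stick 2 (new)  [load 29/38]
  15 → USB stick 3 (new)  [load 15/38]
  17 → USB stick 3  [load 32/38]
  30 → USB stick 4 (new)  [load 30/38]
  33 → USB stick 5 (new)  [load 33/38]
  32 → USB stick 6 (new)  [load 32/38]
  32 → USB stick 7 (new)  [load 32/38]
  25 → USB stick 8 (new)  [load 25/38]
  6 → USB stick 3  [load 38/38]
  28 → USB stick 9 (new)  [load 28/38]
  9 → USB stick 2  [load 38/38]
9 USB sticks opened.

9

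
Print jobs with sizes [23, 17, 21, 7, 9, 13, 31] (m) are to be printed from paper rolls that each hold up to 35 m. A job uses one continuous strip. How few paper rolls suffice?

4

Total = 31 + 23 + 21 + 17 + 13 + 9 + 7 = 121 m.
Lower bound: ⌈121/35⌉ = 4 paper rolls.
A packing using 4 paper rolls:
  roll 1: 31 = 31
  roll 2: 23 + 9 = 32
  roll 3: 21 + 13 = 34
  roll 4: 17 + 7 = 24
This matches the lower bound, so 4 is optimal.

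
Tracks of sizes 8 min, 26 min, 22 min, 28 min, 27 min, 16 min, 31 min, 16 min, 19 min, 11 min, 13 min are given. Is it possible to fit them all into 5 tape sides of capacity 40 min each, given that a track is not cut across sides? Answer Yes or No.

Total = 217 min; ⌈217/40⌉ = 6.
At least 6 tape sides are required, but only 5 are allowed.

No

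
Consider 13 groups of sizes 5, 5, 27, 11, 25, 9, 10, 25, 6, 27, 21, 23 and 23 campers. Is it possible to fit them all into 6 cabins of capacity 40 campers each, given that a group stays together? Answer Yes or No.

Total = 217 campers; ⌈217/40⌉ = 6.
7 groups each exceed half the capacity and cannot share a cabin, forcing at least 7 cabins.
At least 7 cabins are required, but only 6 are allowed.

No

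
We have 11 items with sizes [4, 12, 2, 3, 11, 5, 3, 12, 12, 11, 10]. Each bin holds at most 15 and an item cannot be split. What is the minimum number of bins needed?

Total = 12 + 12 + 12 + 11 + 11 + 10 + 5 + 4 + 3 + 3 + 2 = 85.
Lower bound: ⌈85/15⌉ = 6 bins.
A packing using 6 bins:
  bin 1: 12 + 3 = 15
  bin 2: 12 + 3 = 15
  bin 3: 12 + 2 = 14
  bin 4: 11 + 4 = 15
  bin 5: 11 = 11
  bin 6: 10 + 5 = 15
This matches the lower bound, so 6 is optimal.

6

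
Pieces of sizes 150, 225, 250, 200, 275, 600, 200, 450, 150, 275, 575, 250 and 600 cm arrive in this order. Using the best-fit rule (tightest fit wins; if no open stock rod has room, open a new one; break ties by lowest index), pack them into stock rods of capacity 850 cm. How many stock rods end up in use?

6

  150 → stock rod 1 (new)  [load 150/850]
  225 → stock rod 1  [load 375/850]
  250 → stock rod 1  [load 625/850]
  200 → stock rod 1  [load 825/850]
  275 → stock rod 2 (new)  [load 275/850]
  600 → stock rod 3 (new)  [load 600/850]
  200 → stock rod 3  [load 800/850]
  450 → stock rod 2  [load 725/850]
  150 → stock rod 4 (new)  [load 150/850]
  275 → stock rod 4  [load 425/850]
  575 → stock rod 5 (new)  [load 575/850]
  250 → stock rod 5  [load 825/850]
  600 → stock rod 6 (new)  [load 600/850]
6 stock rods opened.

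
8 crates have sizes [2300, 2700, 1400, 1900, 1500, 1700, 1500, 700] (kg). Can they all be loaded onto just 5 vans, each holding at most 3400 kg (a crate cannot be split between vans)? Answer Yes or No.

Yes

A valid assignment using 5 vans:
  van 1: 2700 + 700 = 3400
  van 2: 2300 = 2300
  van 3: 1900 + 1500 = 3400
  van 4: 1700 + 1500 = 3200
  van 5: 1400 = 1400
Every load is within 3400 kg, so 5 vans suffice.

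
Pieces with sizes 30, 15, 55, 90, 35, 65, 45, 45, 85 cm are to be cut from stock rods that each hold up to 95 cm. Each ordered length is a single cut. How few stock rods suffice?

Total = 90 + 85 + 65 + 55 + 45 + 45 + 35 + 30 + 15 = 465 cm.
Lower bound: ⌈465/95⌉ = 5 stock rods.
A packing using 6 stock rods:
  stock rod 1: 90 = 90
  stock rod 2: 85 = 85
  stock rod 3: 65 + 30 = 95
  stock rod 4: 55 + 35 = 90
  stock rod 5: 45 + 45 = 90
  stock rod 6: 15 = 15
No arrangement into 5 stock rods stays within capacity, so 6 is optimal.

6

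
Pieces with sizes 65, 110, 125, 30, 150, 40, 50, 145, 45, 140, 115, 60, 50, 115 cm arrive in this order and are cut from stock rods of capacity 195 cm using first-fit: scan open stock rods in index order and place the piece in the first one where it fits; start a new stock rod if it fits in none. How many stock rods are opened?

7

  65 → stock rod 1 (new)  [load 65/195]
  110 → stock rod 1  [load 175/195]
  125 → stock rod 2 (new)  [load 125/195]
  30 → stock rod 2  [load 155/195]
  150 → stock rod 3 (new)  [load 150/195]
  40 → stock rod 2  [load 195/195]
  50 → stock rod 4 (new)  [load 50/195]
  145 → stock rod 4  [load 195/195]
  45 → stock rod 3  [load 195/195]
  140 → stock rod 5 (new)  [load 140/195]
  115 → stock rod 6 (new)  [load 115/195]
  60 → stock rod 6  [load 175/195]
  50 → stock rod 5  [load 190/195]
  115 → stock rod 7 (new)  [load 115/195]
7 stock rods opened.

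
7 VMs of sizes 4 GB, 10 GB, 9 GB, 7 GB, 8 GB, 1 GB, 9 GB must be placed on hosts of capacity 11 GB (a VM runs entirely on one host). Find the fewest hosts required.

Total = 10 + 9 + 9 + 8 + 7 + 4 + 1 = 48 GB.
Lower bound: ⌈48/11⌉ = 5 hosts.
A packing using 5 hosts:
  host 1: 10 + 1 = 11
  host 2: 9 = 9
  host 3: 9 = 9
  host 4: 8 = 8
  host 5: 7 + 4 = 11
This matches the lower bound, so 5 is optimal.

5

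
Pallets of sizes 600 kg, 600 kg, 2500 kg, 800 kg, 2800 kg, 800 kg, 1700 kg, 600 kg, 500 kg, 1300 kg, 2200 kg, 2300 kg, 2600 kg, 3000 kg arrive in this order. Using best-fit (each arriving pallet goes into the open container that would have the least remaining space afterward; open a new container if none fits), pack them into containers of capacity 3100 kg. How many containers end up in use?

9

  600 → container 1 (new)  [load 600/3100]
  600 → container 1  [load 1200/3100]
  2500 → container 2 (new)  [load 2500/3100]
  800 → container 1  [load 2000/3100]
  2800 → container 3 (new)  [load 2800/3100]
  800 → container 1  [load 2800/3100]
  1700 → container 4 (new)  [load 1700/3100]
  600 → container 2  [load 3100/3100]
  500 → container 4  [load 2200/3100]
  1300 → container 5 (new)  [load 1300/3100]
  2200 → container 6 (new)  [load 2200/3100]
  2300 → container 7 (new)  [load 2300/3100]
  2600 → container 8 (new)  [load 2600/3100]
  3000 → container 9 (new)  [load 3000/3100]
9 containers opened.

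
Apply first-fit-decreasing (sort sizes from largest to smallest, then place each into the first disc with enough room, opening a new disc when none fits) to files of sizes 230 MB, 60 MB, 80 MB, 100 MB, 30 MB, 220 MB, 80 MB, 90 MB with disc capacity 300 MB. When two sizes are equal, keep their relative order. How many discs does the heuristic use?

3

Sorted descending: 230, 220, 100, 90, 80, 80, 60, 30.
  230 → disc 1 (new)  [load 230/300]
  220 → disc 2 (new)  [load 220/300]
  100 → disc 3 (new)  [load 100/300]
  90 → disc 3  [load 190/300]
  80 → disc 2  [load 300/300]
  80 → disc 3  [load 270/300]
  60 → disc 1  [load 290/300]
  30 → disc 3  [load 300/300]
3 discs opened.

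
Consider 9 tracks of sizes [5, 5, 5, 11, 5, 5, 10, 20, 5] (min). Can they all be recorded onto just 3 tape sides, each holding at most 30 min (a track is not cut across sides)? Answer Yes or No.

Yes

A valid assignment using 3 tape sides:
  side 1: 20 + 10 = 30
  side 2: 11 + 5 + 5 + 5 = 26
  side 3: 5 + 5 + 5 = 15
Every load is within 30 min, so 3 tape sides suffice.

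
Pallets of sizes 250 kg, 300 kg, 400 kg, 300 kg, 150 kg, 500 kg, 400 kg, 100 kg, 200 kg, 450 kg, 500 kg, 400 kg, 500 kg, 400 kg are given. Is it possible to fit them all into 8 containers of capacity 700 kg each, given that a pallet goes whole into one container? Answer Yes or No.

Yes

A valid assignment using 8 containers:
  container 1: 500 + 200 = 700
  container 2: 500 + 150 = 650
  container 3: 500 + 100 = 600
  container 4: 450 + 250 = 700
  container 5: 400 + 300 = 700
  container 6: 400 + 300 = 700
  container 7: 400 = 400
  container 8: 400 = 400
Every load is within 700 kg, so 8 containers suffice.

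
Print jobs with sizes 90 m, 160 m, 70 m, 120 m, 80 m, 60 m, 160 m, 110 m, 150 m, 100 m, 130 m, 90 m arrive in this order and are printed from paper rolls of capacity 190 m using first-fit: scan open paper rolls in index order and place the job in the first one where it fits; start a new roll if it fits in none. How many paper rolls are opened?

  90 → roll 1 (new)  [load 90/190]
  160 → roll 2 (new)  [load 160/190]
  70 → roll 1  [load 160/190]
  120 → roll 3 (new)  [load 120/190]
  80 → roll 4 (new)  [load 80/190]
  60 → roll 3  [load 180/190]
  160 → roll 5 (new)  [load 160/190]
  110 → roll 4  [load 190/190]
  150 → roll 6 (new)  [load 150/190]
  100 → roll 7 (new)  [load 100/190]
  130 → roll 8 (new)  [load 130/190]
  90 → roll 7  [load 190/190]
8 paper rolls opened.

8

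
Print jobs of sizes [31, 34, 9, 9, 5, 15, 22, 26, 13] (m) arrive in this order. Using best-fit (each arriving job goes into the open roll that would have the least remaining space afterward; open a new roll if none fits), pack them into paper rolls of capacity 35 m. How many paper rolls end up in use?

6

  31 → roll 1 (new)  [load 31/35]
  34 → roll 2 (new)  [load 34/35]
  9 → roll 3 (new)  [load 9/35]
  9 → roll 3  [load 18/35]
  5 → roll 3  [load 23/35]
  15 → roll 4 (new)  [load 15/35]
  22 → roll 5 (new)  [load 22/35]
  26 → roll 6 (new)  [load 26/35]
  13 → roll 5  [load 35/35]
6 paper rolls opened.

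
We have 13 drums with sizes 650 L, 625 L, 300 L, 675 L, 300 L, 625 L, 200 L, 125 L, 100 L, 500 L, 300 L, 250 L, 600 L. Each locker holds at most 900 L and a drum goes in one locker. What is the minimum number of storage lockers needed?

7

Total = 675 + 650 + 625 + 625 + 600 + 500 + 300 + 300 + 300 + 250 + 200 + 125 + 100 = 5250 L.
Lower bound: ⌈5250/900⌉ = 6 storage lockers.
A packing using 7 storage lockers:
  locker 1: 675 + 200 = 875
  locker 2: 650 + 250 = 900
  locker 3: 625 + 125 + 100 = 850
  locker 4: 625 = 625
  locker 5: 600 + 300 = 900
  locker 6: 500 + 300 = 800
  locker 7: 300 = 300
No arrangement into 6 storage lockers stays within capacity, so 7 is optimal.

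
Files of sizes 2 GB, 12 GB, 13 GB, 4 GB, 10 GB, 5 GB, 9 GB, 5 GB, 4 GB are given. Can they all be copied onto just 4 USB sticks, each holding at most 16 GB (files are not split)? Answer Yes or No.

No

Total = 64 GB; ⌈64/16⌉ = 4.
The bound of 4 does not rule out 4, but exhaustive search shows no assignment into 4 USB sticks of capacity 16 GB exists — the minimum is 5.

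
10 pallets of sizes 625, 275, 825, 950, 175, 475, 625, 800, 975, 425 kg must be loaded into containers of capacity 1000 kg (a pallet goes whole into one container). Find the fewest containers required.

7

Total = 975 + 950 + 825 + 800 + 625 + 625 + 475 + 425 + 275 + 175 = 6150 kg.
Lower bound: ⌈6150/1000⌉ = 7 containers.
A packing using 7 containers:
  container 1: 975 = 975
  container 2: 950 = 950
  container 3: 825 + 175 = 1000
  container 4: 800 = 800
  container 5: 625 + 275 = 900
  container 6: 625 = 625
  container 7: 475 + 425 = 900
This matches the lower bound, so 7 is optimal.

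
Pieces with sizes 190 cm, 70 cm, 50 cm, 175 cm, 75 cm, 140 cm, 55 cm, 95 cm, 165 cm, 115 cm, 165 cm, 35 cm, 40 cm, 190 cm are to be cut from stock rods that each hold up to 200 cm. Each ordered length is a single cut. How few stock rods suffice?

Total = 190 + 190 + 175 + 165 + 165 + 140 + 115 + 95 + 75 + 70 + 55 + 50 + 40 + 35 = 1560 cm.
Lower bound: ⌈1560/200⌉ = 8 stock rods.
A packing using 9 stock rods:
  stock rod 1: 190 = 190
  stock rod 2: 190 = 190
  stock rod 3: 175 = 175
  stock rod 4: 165 + 35 = 200
  stock rod 5: 165 = 165
  stock rod 6: 140 + 55 = 195
  stock rod 7: 115 + 75 = 190
  stock rod 8: 95 + 70 = 165
  stock rod 9: 50 + 40 = 90
No arrangement into 8 stock rods stays within capacity, so 9 is optimal.

9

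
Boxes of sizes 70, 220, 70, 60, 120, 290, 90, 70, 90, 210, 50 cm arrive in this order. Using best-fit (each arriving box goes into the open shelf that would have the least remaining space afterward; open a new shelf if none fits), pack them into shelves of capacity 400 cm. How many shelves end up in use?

4

  70 → shelf 1 (new)  [load 70/400]
  220 → shelf 1  [load 290/400]
  70 → shelf 1  [load 360/400]
  60 → shelf 2 (new)  [load 60/400]
  120 → shelf 2  [load 180/400]
  290 → shelf 3 (new)  [load 290/400]
  90 → shelf 3  [load 380/400]
  70 → shelf 2  [load 250/400]
  90 → shelf 2  [load 340/400]
  210 → shelf 4 (new)  [load 210/400]
  50 → shelf 2  [load 390/400]
4 shelves opened.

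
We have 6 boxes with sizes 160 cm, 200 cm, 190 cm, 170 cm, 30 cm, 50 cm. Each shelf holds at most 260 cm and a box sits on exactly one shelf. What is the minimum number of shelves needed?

Total = 200 + 190 + 170 + 160 + 50 + 30 = 800 cm.
Lower bound: ⌈800/260⌉ = 4 shelves.
A packing using 4 shelves:
  shelf 1: 200 + 50 = 250
  shelf 2: 190 + 30 = 220
  shelf 3: 170 = 170
  shelf 4: 160 = 160
This matches the lower bound, so 4 is optimal.

4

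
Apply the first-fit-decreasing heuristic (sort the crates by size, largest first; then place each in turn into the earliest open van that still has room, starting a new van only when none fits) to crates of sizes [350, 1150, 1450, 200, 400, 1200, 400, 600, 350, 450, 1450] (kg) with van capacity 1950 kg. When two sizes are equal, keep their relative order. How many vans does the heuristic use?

Sorted descending: 1450, 1450, 1200, 1150, 600, 450, 400, 400, 350, 350, 200.
  1450 → van 1 (new)  [load 1450/1950]
  1450 → van 2 (new)  [load 1450/1950]
  1200 → van 3 (new)  [load 1200/1950]
  1150 → van 4 (new)  [load 1150/1950]
  600 → van 3  [load 1800/1950]
  450 → van 1  [load 1900/1950]
  400 → van 2  [load 1850/1950]
  400 → van 4  [load 1550/1950]
  350 → van 4  [load 1900/1950]
  350 → van 5 (new)  [load 350/1950]
  200 → van 5  [load 550/1950]
5 vans opened.

5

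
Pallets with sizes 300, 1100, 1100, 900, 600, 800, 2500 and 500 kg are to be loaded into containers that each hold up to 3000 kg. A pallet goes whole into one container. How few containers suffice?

Total = 2500 + 1100 + 1100 + 900 + 800 + 600 + 500 + 300 = 7800 kg.
Lower bound: ⌈7800/3000⌉ = 3 containers.
A packing using 3 containers:
  container 1: 2500 + 500 = 3000
  container 2: 1100 + 1100 + 800 = 3000
  container 3: 900 + 600 + 300 = 1800
This matches the lower bound, so 3 is optimal.

3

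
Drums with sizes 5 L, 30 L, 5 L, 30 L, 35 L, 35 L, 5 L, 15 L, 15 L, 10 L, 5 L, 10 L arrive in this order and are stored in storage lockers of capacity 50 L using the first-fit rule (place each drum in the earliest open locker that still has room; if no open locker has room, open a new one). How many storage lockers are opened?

5

  5 → locker 1 (new)  [load 5/50]
  30 → locker 1  [load 35/50]
  5 → locker 1  [load 40/50]
  30 → locker 2 (new)  [load 30/50]
  35 → locker 3 (new)  [load 35/50]
  35 → locker 4 (new)  [load 35/50]
  5 → locker 1  [load 45/50]
  15 → locker 2  [load 45/50]
  15 → locker 3  [load 50/50]
  10 → locker 4  [load 45/50]
  5 → locker 1  [load 50/50]
  10 → locker 5 (new)  [load 10/50]
5 storage lockers opened.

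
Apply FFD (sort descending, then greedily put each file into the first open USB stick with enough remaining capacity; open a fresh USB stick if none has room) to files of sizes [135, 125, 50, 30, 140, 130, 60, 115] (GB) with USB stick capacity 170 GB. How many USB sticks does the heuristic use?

Sorted descending: 140, 135, 130, 125, 115, 60, 50, 30.
  140 → USB stick 1 (new)  [load 140/170]
  135 → USB stick 2 (new)  [load 135/170]
  130 → USB stick 3 (new)  [load 130/170]
  125 → USB stick 4 (new)  [load 125/170]
  115 → USB stick 5 (new)  [load 115/170]
  60 → USB stick 6 (new)  [load 60/170]
  50 → USB stick 5  [load 165/170]
  30 → USB stick 1  [load 170/170]
6 USB sticks opened.

6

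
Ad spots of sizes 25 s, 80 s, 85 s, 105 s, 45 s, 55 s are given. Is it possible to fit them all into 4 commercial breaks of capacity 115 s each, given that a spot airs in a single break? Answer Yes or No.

Yes

A valid assignment using 4 commercial breaks:
  break 1: 105 = 105
  break 2: 85 + 25 = 110
  break 3: 80 = 80
  break 4: 55 + 45 = 100
Every load is within 115 s, so 4 commercial breaks suffice.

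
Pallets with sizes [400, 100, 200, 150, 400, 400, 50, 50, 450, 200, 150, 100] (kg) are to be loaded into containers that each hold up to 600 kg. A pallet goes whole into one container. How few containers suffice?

Total = 450 + 400 + 400 + 400 + 200 + 200 + 150 + 150 + 100 + 100 + 50 + 50 = 2650 kg.
Lower bound: ⌈2650/600⌉ = 5 containers.
A packing using 5 containers:
  container 1: 450 + 150 = 600
  container 2: 400 + 200 = 600
  container 3: 400 + 200 = 600
  container 4: 400 + 150 + 50 = 600
  container 5: 100 + 100 + 50 = 250
This matches the lower bound, so 5 is optimal.

5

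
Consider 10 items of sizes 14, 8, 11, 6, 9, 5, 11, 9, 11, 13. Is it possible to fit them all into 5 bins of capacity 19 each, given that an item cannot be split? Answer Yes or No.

Total = 97; ⌈97/19⌉ = 6.
At least 6 bins are required, but only 5 are allowed.

No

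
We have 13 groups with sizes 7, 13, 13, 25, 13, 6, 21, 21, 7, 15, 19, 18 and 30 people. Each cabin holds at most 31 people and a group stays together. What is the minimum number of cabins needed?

Total = 30 + 25 + 21 + 21 + 19 + 18 + 15 + 13 + 13 + 13 + 7 + 7 + 6 = 208 people.
Lower bound: ⌈208/31⌉ = 7 cabins.
A packing using 8 cabins:
  cabin 1: 30 = 30
  cabin 2: 25 + 6 = 31
  cabin 3: 21 + 7 = 28
  cabin 4: 21 + 7 = 28
  cabin 5: 19 = 19
  cabin 6: 18 + 13 = 31
  cabin 7: 15 + 13 = 28
  cabin 8: 13 = 13
No arrangement into 7 cabins stays within capacity, so 8 is optimal.

8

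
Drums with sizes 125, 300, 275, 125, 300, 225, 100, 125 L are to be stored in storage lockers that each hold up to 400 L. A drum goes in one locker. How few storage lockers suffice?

5

Total = 300 + 300 + 275 + 225 + 125 + 125 + 125 + 100 = 1575 L.
Lower bound: ⌈1575/400⌉ = 4 storage lockers.
A packing using 5 storage lockers:
  locker 1: 300 + 100 = 400
  locker 2: 300 = 300
  locker 3: 275 + 125 = 400
  locker 4: 225 + 125 = 350
  locker 5: 125 = 125
No arrangement into 4 storage lockers stays within capacity, so 5 is optimal.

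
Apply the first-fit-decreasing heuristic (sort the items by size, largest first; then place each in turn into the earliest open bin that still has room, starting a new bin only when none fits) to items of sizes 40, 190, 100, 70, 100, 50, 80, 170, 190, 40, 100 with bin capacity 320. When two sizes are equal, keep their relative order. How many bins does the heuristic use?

4

Sorted descending: 190, 190, 170, 100, 100, 100, 80, 70, 50, 40, 40.
  190 → bin 1 (new)  [load 190/320]
  190 → bin 2 (new)  [load 190/320]
  170 → bin 3 (new)  [load 170/320]
  100 → bin 1  [load 290/320]
  100 → bin 2  [load 290/320]
  100 → bin 3  [load 270/320]
  80 → bin 4 (new)  [load 80/320]
  70 → bin 4  [load 150/320]
  50 → bin 3  [load 320/320]
  40 → bin 4  [load 190/320]
  40 → bin 4  [load 230/320]
4 bins opened.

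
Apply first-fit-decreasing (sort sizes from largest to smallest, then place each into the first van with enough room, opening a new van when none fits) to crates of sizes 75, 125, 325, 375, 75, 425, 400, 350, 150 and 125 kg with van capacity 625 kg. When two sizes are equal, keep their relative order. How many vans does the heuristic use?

Sorted descending: 425, 400, 375, 350, 325, 150, 125, 125, 75, 75.
  425 → van 1 (new)  [load 425/625]
  400 → van 2 (new)  [load 400/625]
  375 → van 3 (new)  [load 375/625]
  350 → van 4 (new)  [load 350/625]
  325 → van 5 (new)  [load 325/625]
  150 → van 1  [load 575/625]
  125 → van 2  [load 525/625]
  125 → van 3  [load 500/625]
  75 → van 2  [load 600/625]
  75 → van 3  [load 575/625]
5 vans opened.

5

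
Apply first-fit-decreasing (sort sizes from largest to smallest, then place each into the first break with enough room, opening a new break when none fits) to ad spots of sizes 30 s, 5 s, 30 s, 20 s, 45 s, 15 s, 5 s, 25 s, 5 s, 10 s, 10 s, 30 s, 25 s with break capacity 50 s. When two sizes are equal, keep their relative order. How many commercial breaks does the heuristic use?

Sorted descending: 45, 30, 30, 30, 25, 25, 20, 15, 10, 10, 5, 5, 5.
  45 → break 1 (new)  [load 45/50]
  30 → break 2 (new)  [load 30/50]
  30 → break 3 (new)  [load 30/50]
  30 → break 4 (new)  [load 30/50]
  25 → break 5 (new)  [load 25/50]
  25 → break 5  [load 50/50]
  20 → break 2  [load 50/50]
  15 → break 3  [load 45/50]
  10 → break 4  [load 40/50]
  10 → break 4  [load 50/50]
  5 → break 1  [load 50/50]
  5 → break 3  [load 50/50]
  5 → break 6 (new)  [load 5/50]
6 commercial breaks opened.

6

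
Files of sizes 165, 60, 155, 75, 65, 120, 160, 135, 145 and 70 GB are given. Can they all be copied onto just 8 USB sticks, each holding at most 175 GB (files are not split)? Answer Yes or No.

Yes

A valid assignment using 8 USB sticks:
  USB stick 1: 165 = 165
  USB stick 2: 160 = 160
  USB stick 3: 155 = 155
  USB stick 4: 145 = 145
  USB stick 5: 135 = 135
  USB stick 6: 120 = 120
  USB stick 7: 75 + 70 = 145
  USB stick 8: 65 + 60 = 125
Every load is within 175 GB, so 8 USB sticks suffice.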